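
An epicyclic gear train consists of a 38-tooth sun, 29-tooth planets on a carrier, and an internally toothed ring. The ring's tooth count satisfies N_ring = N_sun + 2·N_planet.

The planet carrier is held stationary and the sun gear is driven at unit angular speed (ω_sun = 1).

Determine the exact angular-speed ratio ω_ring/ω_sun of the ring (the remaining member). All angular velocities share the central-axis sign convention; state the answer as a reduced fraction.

-19/48

N_ring = 38 + 2·29 = 96
38(ω_s−ω_c) = −96(ω_r−ω_c),  ω_c=0, ω_s=1
ω_r = 0 − (38/96)(1−0) = -19/48
ω_r/ω_s = -19/48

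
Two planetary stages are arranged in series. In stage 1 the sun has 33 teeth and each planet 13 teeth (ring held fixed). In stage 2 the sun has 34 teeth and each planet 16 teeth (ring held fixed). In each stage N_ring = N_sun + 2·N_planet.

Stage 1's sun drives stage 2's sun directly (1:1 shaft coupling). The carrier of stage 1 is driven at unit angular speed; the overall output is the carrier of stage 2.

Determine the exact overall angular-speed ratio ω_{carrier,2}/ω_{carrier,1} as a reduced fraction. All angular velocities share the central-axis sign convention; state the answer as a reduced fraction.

782/825

Stage 1: N_ring = 33 + 2·13 = 59
Stage 1: 33(ω_s−ω_c) = −59(ω_r−ω_c),  ω_r=0, ω_c=1
Stage 1: ω_s = 1 − (59/33)(0−1) = 92/33
  ⇒ ω_s¹/ω_c¹ = 92/33
Stage 2: N_ring = 34 + 2·16 = 66
Stage 2: 34(ω_s−ω_c) = −66(ω_r−ω_c),  ω_r=0, ω_s=1
Stage 2: 34(1−ω_c) = −66(0−ω_c)  ⇒  100ω_c = 34  ⇒  ω_c = 17/50
  ⇒ ω_c²/ω_s² = 17/50
Coupling ω_s² = ω_s¹ ⇒ overall = 92/33 × 17/50 = 782/825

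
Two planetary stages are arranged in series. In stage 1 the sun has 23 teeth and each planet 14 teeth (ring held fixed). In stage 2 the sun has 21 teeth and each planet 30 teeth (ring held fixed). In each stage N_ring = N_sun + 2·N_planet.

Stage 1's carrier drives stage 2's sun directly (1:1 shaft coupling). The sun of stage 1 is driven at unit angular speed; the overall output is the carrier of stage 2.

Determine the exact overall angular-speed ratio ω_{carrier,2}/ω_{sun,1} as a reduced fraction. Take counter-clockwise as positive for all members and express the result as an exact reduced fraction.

161/2516

Stage 1: N_ring = 23 + 2·14 = 51
Stage 1: 23(ω_s−ω_c) = −51(ω_r−ω_c),  ω_r=0, ω_s=1
Stage 1: 23(1−ω_c) = −51(0−ω_c)  ⇒  74ω_c = 23  ⇒  ω_c = 23/74
  ⇒ ω_c¹/ω_s¹ = 23/74
Stage 2: N_ring = 21 + 2·30 = 81
Stage 2: 21(ω_s−ω_c) = −81(ω_r−ω_c),  ω_r=0, ω_s=1
Stage 2: 21(1−ω_c) = −81(0−ω_c)  ⇒  102ω_c = 21  ⇒  ω_c = 7/34
  ⇒ ω_c²/ω_s² = 7/34
Coupling ω_s² = ω_c¹ ⇒ overall = 23/74 × 7/34 = 161/2516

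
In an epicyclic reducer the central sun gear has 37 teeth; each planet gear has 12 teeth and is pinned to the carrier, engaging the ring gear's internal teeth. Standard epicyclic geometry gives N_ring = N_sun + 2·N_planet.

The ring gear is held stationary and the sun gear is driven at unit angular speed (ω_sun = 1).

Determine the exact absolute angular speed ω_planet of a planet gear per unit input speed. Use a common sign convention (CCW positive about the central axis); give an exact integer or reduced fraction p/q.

-37/24

N_ring = 37 + 2·12 = 61
37(ω_s−ω_c) = −61(ω_r−ω_c),  ω_r=0, ω_s=1
37(1−ω_c) = −61(0−ω_c)  ⇒  98ω_c = 37  ⇒  ω_c = 37/98
sun–planet: 37·(1−37/98) = −12·(ω_p−ω_c)  ⇒  ω_p−ω_c = −(37/12)·(61/98) = -2257/1176
ω_p = 37/98 − 2257/1176 = -37/24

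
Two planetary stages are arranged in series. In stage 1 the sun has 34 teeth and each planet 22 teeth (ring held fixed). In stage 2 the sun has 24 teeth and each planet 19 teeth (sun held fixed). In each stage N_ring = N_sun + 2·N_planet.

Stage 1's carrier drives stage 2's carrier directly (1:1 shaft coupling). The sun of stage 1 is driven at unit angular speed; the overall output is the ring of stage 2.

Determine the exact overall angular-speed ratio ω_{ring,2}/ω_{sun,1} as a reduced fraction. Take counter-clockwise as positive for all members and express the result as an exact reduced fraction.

Stage 1: N_ring = 34 + 2·22 = 78
Stage 1: 34(ω_s−ω_c) = −78(ω_r−ω_c),  ω_r=0, ω_s=1
Stage 1: 34(1−ω_c) = −78(0−ω_c)  ⇒  112ω_c = 34  ⇒  ω_c = 17/56
  ⇒ ω_c¹/ω_s¹ = 17/56
Stage 2: N_ring = 24 + 2·19 = 62
Stage 2: 24(ω_s−ω_c) = −62(ω_r−ω_c),  ω_s=0, ω_c=1
Stage 2: ω_r = 1 − (24/62)(0−1) = 43/31
  ⇒ ω_r²/ω_c² = 43/31
Coupling ω_c² = ω_c¹ ⇒ overall = 17/56 × 43/31 = 731/1736

731/1736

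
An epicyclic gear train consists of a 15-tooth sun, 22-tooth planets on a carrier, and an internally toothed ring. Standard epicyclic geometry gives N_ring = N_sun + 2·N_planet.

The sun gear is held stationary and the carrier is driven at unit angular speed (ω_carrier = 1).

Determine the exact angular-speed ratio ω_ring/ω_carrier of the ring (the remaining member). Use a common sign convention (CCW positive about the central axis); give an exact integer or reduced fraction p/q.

74/59

N_ring = 15 + 2·22 = 59
15(ω_s−ω_c) = −59(ω_r−ω_c),  ω_s=0, ω_c=1
ω_r = 1 − (15/59)(0−1) = 74/59
ω_r/ω_c = 74/59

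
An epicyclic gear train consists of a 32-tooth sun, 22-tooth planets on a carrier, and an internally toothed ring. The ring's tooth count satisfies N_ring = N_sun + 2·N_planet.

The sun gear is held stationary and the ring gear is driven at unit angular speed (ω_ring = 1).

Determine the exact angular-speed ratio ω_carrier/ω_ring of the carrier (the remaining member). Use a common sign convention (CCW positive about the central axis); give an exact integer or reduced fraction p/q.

N_ring = 32 + 2·22 = 76
32(ω_s−ω_c) = −76(ω_r−ω_c),  ω_s=0, ω_r=1
32(0−ω_c) = −76(1−ω_c)  ⇒  108ω_c = 76  ⇒  ω_c = 19/27
ω_c/ω_r = 19/27

19/27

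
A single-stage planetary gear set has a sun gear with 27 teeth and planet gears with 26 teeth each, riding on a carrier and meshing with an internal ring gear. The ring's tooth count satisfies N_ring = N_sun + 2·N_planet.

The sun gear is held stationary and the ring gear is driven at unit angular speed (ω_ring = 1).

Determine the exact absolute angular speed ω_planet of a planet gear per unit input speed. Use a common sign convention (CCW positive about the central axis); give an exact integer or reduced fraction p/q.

79/52

N_ring = 27 + 2·26 = 79
27(ω_s−ω_c) = −79(ω_r−ω_c),  ω_s=0, ω_r=1
27(0−ω_c) = −79(1−ω_c)  ⇒  106ω_c = 79  ⇒  ω_c = 79/106
sun–planet: 27·(0−79/106) = −26·(ω_p−ω_c)  ⇒  ω_p−ω_c = −(27/26)·(-79/106) = 2133/2756
ω_p = 79/106 + 2133/2756 = 79/52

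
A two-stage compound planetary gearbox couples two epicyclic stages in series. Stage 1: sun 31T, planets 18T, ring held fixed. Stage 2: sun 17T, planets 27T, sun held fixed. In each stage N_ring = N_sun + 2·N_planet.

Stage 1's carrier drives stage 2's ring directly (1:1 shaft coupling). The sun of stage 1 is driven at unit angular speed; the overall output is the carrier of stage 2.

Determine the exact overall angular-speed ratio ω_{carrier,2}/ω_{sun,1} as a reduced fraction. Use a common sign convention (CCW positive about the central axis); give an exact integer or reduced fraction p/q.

Stage 1: N_ring = 31 + 2·18 = 67
Stage 1: 31(ω_s−ω_c) = −67(ω_r−ω_c),  ω_r=0, ω_s=1
Stage 1: 31(1−ω_c) = −67(0−ω_c)  ⇒  98ω_c = 31  ⇒  ω_c = 31/98
  ⇒ ω_c¹/ω_s¹ = 31/98
Stage 2: N_ring = 17 + 2·27 = 71
Stage 2: 17(ω_s−ω_c) = −71(ω_r−ω_c),  ω_s=0, ω_r=1
Stage 2: 17(0−ω_c) = −71(1−ω_c)  ⇒  88ω_c = 71  ⇒  ω_c = 71/88
  ⇒ ω_c²/ω_r² = 71/88
Coupling ω_r² = ω_c¹ ⇒ overall = 31/98 × 71/88 = 2201/8624

2201/8624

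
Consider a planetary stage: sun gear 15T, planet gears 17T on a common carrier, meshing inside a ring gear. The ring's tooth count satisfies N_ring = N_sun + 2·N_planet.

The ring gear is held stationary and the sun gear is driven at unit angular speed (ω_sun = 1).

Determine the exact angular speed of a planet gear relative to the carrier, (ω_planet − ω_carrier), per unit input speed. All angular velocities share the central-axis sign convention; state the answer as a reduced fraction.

-735/1088

N_ring = 15 + 2·17 = 49
15(ω_s−ω_c) = −49(ω_r−ω_c),  ω_r=0, ω_s=1
15(1−ω_c) = −49(0−ω_c)  ⇒  64ω_c = 15  ⇒  ω_c = 15/64
sun–planet: 15·(1−15/64) = −17·(ω_p−ω_c)  ⇒  ω_p−ω_c = −(15/17)·(49/64) = -735/1088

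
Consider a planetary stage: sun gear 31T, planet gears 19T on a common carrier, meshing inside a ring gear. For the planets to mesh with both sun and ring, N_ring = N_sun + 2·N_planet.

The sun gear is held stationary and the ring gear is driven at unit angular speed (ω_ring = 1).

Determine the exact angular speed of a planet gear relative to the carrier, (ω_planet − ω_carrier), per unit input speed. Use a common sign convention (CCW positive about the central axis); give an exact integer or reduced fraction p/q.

N_ring = 31 + 2·19 = 69
31(ω_s−ω_c) = −69(ω_r−ω_c),  ω_s=0, ω_r=1
31(0−ω_c) = −69(1−ω_c)  ⇒  100ω_c = 69  ⇒  ω_c = 69/100
sun–planet: 31·(0−69/100) = −19·(ω_p−ω_c)  ⇒  ω_p−ω_c = −(31/19)·(-69/100) = 2139/1900

2139/1900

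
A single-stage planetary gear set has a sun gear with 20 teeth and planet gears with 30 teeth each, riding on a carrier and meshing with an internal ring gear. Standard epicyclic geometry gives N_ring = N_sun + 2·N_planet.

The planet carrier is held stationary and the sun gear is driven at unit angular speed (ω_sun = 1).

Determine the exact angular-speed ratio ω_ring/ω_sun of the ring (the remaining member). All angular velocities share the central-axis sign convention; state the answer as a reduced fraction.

-1/4

N_ring = 20 + 2·30 = 80
20(ω_s−ω_c) = −80(ω_r−ω_c),  ω_c=0, ω_s=1
ω_r = 0 − (20/80)(1−0) = -1/4
ω_r/ω_s = -1/4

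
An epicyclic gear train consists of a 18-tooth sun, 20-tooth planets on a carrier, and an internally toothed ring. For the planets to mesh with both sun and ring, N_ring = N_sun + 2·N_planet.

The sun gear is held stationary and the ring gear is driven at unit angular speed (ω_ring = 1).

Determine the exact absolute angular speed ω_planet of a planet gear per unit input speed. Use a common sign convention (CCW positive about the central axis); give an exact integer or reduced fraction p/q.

29/20

N_ring = 18 + 2·20 = 58
18(ω_s−ω_c) = −58(ω_r−ω_c),  ω_s=0, ω_r=1
18(0−ω_c) = −58(1−ω_c)  ⇒  76ω_c = 58  ⇒  ω_c = 29/38
sun–planet: 18·(0−29/38) = −20·(ω_p−ω_c)  ⇒  ω_p−ω_c = −(18/20)·(-29/38) = 261/380
ω_p = 29/38 + 261/380 = 29/20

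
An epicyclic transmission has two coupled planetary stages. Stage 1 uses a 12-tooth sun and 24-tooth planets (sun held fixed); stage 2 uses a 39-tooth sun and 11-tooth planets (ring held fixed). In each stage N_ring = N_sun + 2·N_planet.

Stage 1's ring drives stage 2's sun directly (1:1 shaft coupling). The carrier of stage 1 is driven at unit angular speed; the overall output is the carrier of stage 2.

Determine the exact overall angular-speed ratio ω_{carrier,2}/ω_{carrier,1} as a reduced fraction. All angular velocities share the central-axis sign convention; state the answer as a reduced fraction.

Stage 1: N_ring = 12 + 2·24 = 60
Stage 1: 12(ω_s−ω_c) = −60(ω_r−ω_c),  ω_s=0, ω_c=1
Stage 1: ω_r = 1 − (12/60)(0−1) = 6/5
  ⇒ ω_r¹/ω_c¹ = 6/5
Stage 2: N_ring = 39 + 2·11 = 61
Stage 2: 39(ω_s−ω_c) = −61(ω_r−ω_c),  ω_r=0, ω_s=1
Stage 2: 39(1−ω_c) = −61(0−ω_c)  ⇒  100ω_c = 39  ⇒  ω_c = 39/100
  ⇒ ω_c²/ω_s² = 39/100
Coupling ω_s² = ω_r¹ ⇒ overall = 6/5 × 39/100 = 117/250

117/250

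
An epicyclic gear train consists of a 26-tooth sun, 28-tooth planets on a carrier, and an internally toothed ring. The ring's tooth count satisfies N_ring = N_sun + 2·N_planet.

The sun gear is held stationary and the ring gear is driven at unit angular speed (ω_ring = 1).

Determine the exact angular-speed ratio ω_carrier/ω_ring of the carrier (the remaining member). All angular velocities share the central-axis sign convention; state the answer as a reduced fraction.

N_ring = 26 + 2·28 = 82
26(ω_s−ω_c) = −82(ω_r−ω_c),  ω_s=0, ω_r=1
26(0−ω_c) = −82(1−ω_c)  ⇒  108ω_c = 82  ⇒  ω_c = 41/54
ω_c/ω_r = 41/54

41/54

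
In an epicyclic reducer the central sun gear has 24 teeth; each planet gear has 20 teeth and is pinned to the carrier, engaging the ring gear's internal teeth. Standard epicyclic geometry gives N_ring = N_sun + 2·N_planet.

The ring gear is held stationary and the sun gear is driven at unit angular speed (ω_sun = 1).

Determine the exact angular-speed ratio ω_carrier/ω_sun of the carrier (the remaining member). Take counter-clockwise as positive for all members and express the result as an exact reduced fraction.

N_ring = 24 + 2·20 = 64
24(ω_s−ω_c) = −64(ω_r−ω_c),  ω_r=0, ω_s=1
24(1−ω_c) = −64(0−ω_c)  ⇒  88ω_c = 24  ⇒  ω_c = 3/11
ω_c/ω_s = 3/11

3/11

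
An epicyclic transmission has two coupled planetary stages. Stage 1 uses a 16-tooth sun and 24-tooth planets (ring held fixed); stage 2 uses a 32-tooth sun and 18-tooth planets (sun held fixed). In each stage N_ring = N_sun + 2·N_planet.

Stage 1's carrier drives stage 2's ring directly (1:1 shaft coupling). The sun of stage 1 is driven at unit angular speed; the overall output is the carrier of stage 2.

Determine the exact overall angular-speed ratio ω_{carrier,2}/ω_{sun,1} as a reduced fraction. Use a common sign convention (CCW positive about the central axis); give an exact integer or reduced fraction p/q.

Stage 1: N_ring = 16 + 2·24 = 64
Stage 1: 16(ω_s−ω_c) = −64(ω_r−ω_c),  ω_r=0, ω_s=1
Stage 1: 16(1−ω_c) = −64(0−ω_c)  ⇒  80ω_c = 16  ⇒  ω_c = 1/5
  ⇒ ω_c¹/ω_s¹ = 1/5
Stage 2: N_ring = 32 + 2·18 = 68
Stage 2: 32(ω_s−ω_c) = −68(ω_r−ω_c),  ω_s=0, ω_r=1
Stage 2: 32(0−ω_c) = −68(1−ω_c)  ⇒  100ω_c = 68  ⇒  ω_c = 17/25
  ⇒ ω_c²/ω_r² = 17/25
Coupling ω_r² = ω_c¹ ⇒ overall = 1/5 × 17/25 = 17/125

17/125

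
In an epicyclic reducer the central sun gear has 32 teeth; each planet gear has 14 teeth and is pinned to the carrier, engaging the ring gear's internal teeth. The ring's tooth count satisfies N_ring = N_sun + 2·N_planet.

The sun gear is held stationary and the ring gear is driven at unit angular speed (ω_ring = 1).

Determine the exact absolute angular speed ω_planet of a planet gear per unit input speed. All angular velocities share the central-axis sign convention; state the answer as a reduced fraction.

15/7

N_ring = 32 + 2·14 = 60
32(ω_s−ω_c) = −60(ω_r−ω_c),  ω_s=0, ω_r=1
32(0−ω_c) = −60(1−ω_c)  ⇒  92ω_c = 60  ⇒  ω_c = 15/23
sun–planet: 32·(0−15/23) = −14·(ω_p−ω_c)  ⇒  ω_p−ω_c = −(32/14)·(-15/23) = 240/161
ω_p = 15/23 + 240/161 = 15/7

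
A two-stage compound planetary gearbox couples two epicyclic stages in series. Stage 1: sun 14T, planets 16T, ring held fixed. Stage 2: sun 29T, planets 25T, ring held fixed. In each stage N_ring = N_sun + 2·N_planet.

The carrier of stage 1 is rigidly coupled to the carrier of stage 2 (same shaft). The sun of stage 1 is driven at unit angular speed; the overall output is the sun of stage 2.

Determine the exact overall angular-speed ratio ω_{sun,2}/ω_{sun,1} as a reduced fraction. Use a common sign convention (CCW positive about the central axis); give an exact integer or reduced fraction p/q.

126/145

Stage 1: N_ring = 14 + 2·16 = 46
Stage 1: 14(ω_s−ω_c) = −46(ω_r−ω_c),  ω_r=0, ω_s=1
Stage 1: 14(1−ω_c) = −46(0−ω_c)  ⇒  60ω_c = 14  ⇒  ω_c = 7/30
  ⇒ ω_c¹/ω_s¹ = 7/30
Stage 2: N_ring = 29 + 2·25 = 79
Stage 2: 29(ω_s−ω_c) = −79(ω_r−ω_c),  ω_r=0, ω_c=1
Stage 2: ω_s = 1 − (79/29)(0−1) = 108/29
  ⇒ ω_s²/ω_c² = 108/29
Coupling ω_c² = ω_c¹ ⇒ overall = 7/30 × 108/29 = 126/145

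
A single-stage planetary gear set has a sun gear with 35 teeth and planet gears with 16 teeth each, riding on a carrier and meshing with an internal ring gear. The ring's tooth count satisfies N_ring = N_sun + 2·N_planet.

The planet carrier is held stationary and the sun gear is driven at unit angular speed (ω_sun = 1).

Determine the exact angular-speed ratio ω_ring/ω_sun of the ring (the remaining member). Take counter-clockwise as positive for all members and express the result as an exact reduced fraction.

-35/67

N_ring = 35 + 2·16 = 67
35(ω_s−ω_c) = −67(ω_r−ω_c),  ω_c=0, ω_s=1
ω_r = 0 − (35/67)(1−0) = -35/67
ω_r/ω_s = -35/67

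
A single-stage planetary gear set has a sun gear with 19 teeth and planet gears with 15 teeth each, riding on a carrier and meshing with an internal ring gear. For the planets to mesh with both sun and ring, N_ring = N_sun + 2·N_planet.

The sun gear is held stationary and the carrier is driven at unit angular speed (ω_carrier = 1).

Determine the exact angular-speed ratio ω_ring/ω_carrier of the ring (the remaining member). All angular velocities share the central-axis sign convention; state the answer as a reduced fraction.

N_ring = 19 + 2·15 = 49
19(ω_s−ω_c) = −49(ω_r−ω_c),  ω_s=0, ω_c=1
ω_r = 1 − (19/49)(0−1) = 68/49
ω_r/ω_c = 68/49

68/49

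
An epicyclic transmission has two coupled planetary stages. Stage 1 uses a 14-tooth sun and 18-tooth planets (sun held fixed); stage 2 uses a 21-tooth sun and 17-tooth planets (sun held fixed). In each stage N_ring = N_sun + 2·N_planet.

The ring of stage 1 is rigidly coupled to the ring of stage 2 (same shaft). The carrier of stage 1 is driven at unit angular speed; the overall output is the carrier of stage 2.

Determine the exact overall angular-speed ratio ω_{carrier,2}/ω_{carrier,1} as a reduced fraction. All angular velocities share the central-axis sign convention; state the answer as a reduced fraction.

Stage 1: N_ring = 14 + 2·18 = 50
Stage 1: 14(ω_s−ω_c) = −50(ω_r−ω_c),  ω_s=0, ω_c=1
Stage 1: ω_r = 1 − (14/50)(0−1) = 32/25
  ⇒ ω_r¹/ω_c¹ = 32/25
Stage 2: N_ring = 21 + 2·17 = 55
Stage 2: 21(ω_s−ω_c) = −55(ω_r−ω_c),  ω_s=0, ω_r=1
Stage 2: 21(0−ω_c) = −55(1−ω_c)  ⇒  76ω_c = 55  ⇒  ω_c = 55/76
  ⇒ ω_c²/ω_r² = 55/76
Coupling ω_r² = ω_r¹ ⇒ overall = 32/25 × 55/76 = 88/95

88/95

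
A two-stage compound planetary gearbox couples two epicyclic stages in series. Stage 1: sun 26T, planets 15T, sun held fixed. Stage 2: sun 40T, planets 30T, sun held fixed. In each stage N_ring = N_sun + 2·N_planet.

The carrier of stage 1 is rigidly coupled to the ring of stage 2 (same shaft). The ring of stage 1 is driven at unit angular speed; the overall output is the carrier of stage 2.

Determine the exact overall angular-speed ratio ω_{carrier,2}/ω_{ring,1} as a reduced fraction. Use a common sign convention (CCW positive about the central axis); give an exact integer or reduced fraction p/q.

Stage 1: N_ring = 26 + 2·15 = 56
Stage 1: 26(ω_s−ω_c) = −56(ω_r−ω_c),  ω_s=0, ω_r=1
Stage 1: 26(0−ω_c) = −56(1−ω_c)  ⇒  82ω_c = 56  ⇒  ω_c = 28/41
  ⇒ ω_c¹/ω_r¹ = 28/41
Stage 2: N_ring = 40 + 2·30 = 100
Stage 2: 40(ω_s−ω_c) = −100(ω_r−ω_c),  ω_s=0, ω_r=1
Stage 2: 40(0−ω_c) = −100(1−ω_c)  ⇒  140ω_c = 100  ⇒  ω_c = 5/7
  ⇒ ω_c²/ω_r² = 5/7
Coupling ω_r² = ω_c¹ ⇒ overall = 28/41 × 5/7 = 20/41

20/41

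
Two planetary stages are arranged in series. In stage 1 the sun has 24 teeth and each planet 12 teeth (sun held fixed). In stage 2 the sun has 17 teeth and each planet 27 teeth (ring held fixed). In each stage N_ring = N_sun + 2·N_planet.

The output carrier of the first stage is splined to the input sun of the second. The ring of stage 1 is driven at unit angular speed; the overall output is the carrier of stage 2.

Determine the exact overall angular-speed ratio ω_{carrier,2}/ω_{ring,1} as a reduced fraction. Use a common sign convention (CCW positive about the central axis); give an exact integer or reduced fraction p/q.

17/132

Stage 1: N_ring = 24 + 2·12 = 48
Stage 1: 24(ω_s−ω_c) = −48(ω_r−ω_c),  ω_s=0, ω_r=1
Stage 1: 24(0−ω_c) = −48(1−ω_c)  ⇒  72ω_c = 48  ⇒  ω_c = 2/3
  ⇒ ω_c¹/ω_r¹ = 2/3
Stage 2: N_ring = 17 + 2·27 = 71
Stage 2: 17(ω_s−ω_c) = −71(ω_r−ω_c),  ω_r=0, ω_s=1
Stage 2: 17(1−ω_c) = −71(0−ω_c)  ⇒  88ω_c = 17  ⇒  ω_c = 17/88
  ⇒ ω_c²/ω_s² = 17/88
Coupling ω_s² = ω_c¹ ⇒ overall = 2/3 × 17/88 = 17/132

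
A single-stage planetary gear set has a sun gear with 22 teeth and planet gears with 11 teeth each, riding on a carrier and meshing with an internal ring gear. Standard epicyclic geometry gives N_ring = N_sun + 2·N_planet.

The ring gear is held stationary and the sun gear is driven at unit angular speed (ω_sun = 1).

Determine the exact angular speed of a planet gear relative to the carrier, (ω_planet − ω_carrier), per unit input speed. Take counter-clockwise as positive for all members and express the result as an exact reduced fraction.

N_ring = 22 + 2·11 = 44
22(ω_s−ω_c) = −44(ω_r−ω_c),  ω_r=0, ω_s=1
22(1−ω_c) = −44(0−ω_c)  ⇒  66ω_c = 22  ⇒  ω_c = 1/3
sun–planet: 22·(1−1/3) = −11·(ω_p−ω_c)  ⇒  ω_p−ω_c = −(22/11)·(2/3) = -4/3

-4/3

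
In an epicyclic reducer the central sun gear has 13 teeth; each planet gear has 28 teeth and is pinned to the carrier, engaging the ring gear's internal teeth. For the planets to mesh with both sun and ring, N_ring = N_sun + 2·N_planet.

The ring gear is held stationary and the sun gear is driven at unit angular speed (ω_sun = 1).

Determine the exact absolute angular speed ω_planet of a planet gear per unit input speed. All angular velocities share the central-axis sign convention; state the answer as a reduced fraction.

-13/56

N_ring = 13 + 2·28 = 69
13(ω_s−ω_c) = −69(ω_r−ω_c),  ω_r=0, ω_s=1
13(1−ω_c) = −69(0−ω_c)  ⇒  82ω_c = 13  ⇒  ω_c = 13/82
sun–planet: 13·(1−13/82) = −28·(ω_p−ω_c)  ⇒  ω_p−ω_c = −(13/28)·(69/82) = -897/2296
ω_p = 13/82 − 897/2296 = -13/56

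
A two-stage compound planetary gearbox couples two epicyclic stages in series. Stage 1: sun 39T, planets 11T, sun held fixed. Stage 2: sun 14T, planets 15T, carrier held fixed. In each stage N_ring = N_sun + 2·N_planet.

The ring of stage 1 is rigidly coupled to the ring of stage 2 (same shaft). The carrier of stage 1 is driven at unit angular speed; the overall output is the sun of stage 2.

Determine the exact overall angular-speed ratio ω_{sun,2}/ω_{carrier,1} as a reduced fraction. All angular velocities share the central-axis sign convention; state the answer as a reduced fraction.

-2200/427

Stage 1: N_ring = 39 + 2·11 = 61
Stage 1: 39(ω_s−ω_c) = −61(ω_r−ω_c),  ω_s=0, ω_c=1
Stage 1: ω_r = 1 − (39/61)(0−1) = 100/61
  ⇒ ω_r¹/ω_c¹ = 100/61
Stage 2: N_ring = 14 + 2·15 = 44
Stage 2: 14(ω_s−ω_c) = −44(ω_r−ω_c),  ω_c=0, ω_r=1
Stage 2: ω_s = 0 − (44/14)(1−0) = -22/7
  ⇒ ω_s²/ω_r² = -22/7
Coupling ω_r² = ω_r¹ ⇒ overall = 100/61 × -22/7 = -2200/427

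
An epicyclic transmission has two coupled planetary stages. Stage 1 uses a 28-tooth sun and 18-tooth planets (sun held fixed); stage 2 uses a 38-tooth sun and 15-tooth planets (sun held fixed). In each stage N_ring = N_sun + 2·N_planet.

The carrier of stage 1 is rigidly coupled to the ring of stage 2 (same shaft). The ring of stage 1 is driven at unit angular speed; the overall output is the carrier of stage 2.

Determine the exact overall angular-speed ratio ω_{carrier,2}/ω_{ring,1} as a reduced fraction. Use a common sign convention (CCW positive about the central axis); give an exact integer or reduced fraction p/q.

Stage 1: N_ring = 28 + 2·18 = 64
Stage 1: 28(ω_s−ω_c) = −64(ω_r−ω_c),  ω_s=0, ω_r=1
Stage 1: 28(0−ω_c) = −64(1−ω_c)  ⇒  92ω_c = 64  ⇒  ω_c = 16/23
  ⇒ ω_c¹/ω_r¹ = 16/23
Stage 2: N_ring = 38 + 2·15 = 68
Stage 2: 38(ω_s−ω_c) = −68(ω_r−ω_c),  ω_s=0, ω_r=1
Stage 2: 38(0−ω_c) = −68(1−ω_c)  ⇒  106ω_c = 68  ⇒  ω_c = 34/53
  ⇒ ω_c²/ω_r² = 34/53
Coupling ω_r² = ω_c¹ ⇒ overall = 16/23 × 34/53 = 544/1219

544/1219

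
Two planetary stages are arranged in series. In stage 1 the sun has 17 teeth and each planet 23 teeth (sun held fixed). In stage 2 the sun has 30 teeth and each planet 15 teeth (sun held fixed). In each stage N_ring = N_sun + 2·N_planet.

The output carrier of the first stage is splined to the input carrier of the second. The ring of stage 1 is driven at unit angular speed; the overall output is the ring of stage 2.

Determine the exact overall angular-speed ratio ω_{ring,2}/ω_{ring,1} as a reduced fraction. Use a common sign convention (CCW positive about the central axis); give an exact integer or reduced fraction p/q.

Stage 1: N_ring = 17 + 2·23 = 63
Stage 1: 17(ω_s−ω_c) = −63(ω_r−ω_c),  ω_s=0, ω_r=1
Stage 1: 17(0−ω_c) = −63(1−ω_c)  ⇒  80ω_c = 63  ⇒  ω_c = 63/80
  ⇒ ω_c¹/ω_r¹ = 63/80
Stage 2: N_ring = 30 + 2·15 = 60
Stage 2: 30(ω_s−ω_c) = −60(ω_r−ω_c),  ω_s=0, ω_c=1
Stage 2: ω_r = 1 − (30/60)(0−1) = 3/2
  ⇒ ω_r²/ω_c² = 3/2
Coupling ω_c² = ω_c¹ ⇒ overall = 63/80 × 3/2 = 189/160

189/160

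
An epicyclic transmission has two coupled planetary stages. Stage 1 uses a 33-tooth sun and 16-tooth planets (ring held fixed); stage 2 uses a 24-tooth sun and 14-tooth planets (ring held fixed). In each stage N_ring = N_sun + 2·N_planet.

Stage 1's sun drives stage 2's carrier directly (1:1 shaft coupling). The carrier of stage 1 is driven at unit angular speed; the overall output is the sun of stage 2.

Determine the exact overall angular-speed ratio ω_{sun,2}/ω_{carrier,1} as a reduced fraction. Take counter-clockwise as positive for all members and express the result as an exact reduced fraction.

Stage 1: N_ring = 33 + 2·16 = 65
Stage 1: 33(ω_s−ω_c) = −65(ω_r−ω_c),  ω_r=0, ω_c=1
Stage 1: ω_s = 1 − (65/33)(0−1) = 98/33
  ⇒ ω_s¹/ω_c¹ = 98/33
Stage 2: N_ring = 24 + 2·14 = 52
Stage 2: 24(ω_s−ω_c) = −52(ω_r−ω_c),  ω_r=0, ω_c=1
Stage 2: ω_s = 1 − (52/24)(0−1) = 19/6
  ⇒ ω_s²/ω_c² = 19/6
Coupling ω_c² = ω_s¹ ⇒ overall = 98/33 × 19/6 = 931/99

931/99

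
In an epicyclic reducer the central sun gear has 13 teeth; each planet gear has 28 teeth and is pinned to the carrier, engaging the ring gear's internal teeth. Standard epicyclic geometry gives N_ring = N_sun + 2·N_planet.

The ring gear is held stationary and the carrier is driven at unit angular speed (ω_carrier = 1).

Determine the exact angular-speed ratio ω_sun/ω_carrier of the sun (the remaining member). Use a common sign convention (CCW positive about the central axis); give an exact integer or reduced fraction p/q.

82/13

N_ring = 13 + 2·28 = 69
13(ω_s−ω_c) = −69(ω_r−ω_c),  ω_r=0, ω_c=1
ω_s = 1 − (69/13)(0−1) = 82/13
ω_s/ω_c = 82/13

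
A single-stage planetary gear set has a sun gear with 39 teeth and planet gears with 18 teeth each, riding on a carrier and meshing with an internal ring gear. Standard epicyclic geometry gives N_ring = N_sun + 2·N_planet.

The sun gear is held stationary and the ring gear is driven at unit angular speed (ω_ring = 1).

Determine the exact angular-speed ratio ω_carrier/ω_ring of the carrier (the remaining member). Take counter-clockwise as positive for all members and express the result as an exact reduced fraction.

N_ring = 39 + 2·18 = 75
39(ω_s−ω_c) = −75(ω_r−ω_c),  ω_s=0, ω_r=1
39(0−ω_c) = −75(1−ω_c)  ⇒  114ω_c = 75  ⇒  ω_c = 25/38
ω_c/ω_r = 25/38

25/38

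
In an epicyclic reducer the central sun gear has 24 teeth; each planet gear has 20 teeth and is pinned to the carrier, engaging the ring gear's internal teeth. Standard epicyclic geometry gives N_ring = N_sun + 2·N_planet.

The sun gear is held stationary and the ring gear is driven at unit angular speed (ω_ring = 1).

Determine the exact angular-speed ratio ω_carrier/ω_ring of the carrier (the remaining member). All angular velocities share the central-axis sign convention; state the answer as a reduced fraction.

8/11

N_ring = 24 + 2·20 = 64
24(ω_s−ω_c) = −64(ω_r−ω_c),  ω_s=0, ω_r=1
24(0−ω_c) = −64(1−ω_c)  ⇒  88ω_c = 64  ⇒  ω_c = 8/11
ω_c/ω_r = 8/11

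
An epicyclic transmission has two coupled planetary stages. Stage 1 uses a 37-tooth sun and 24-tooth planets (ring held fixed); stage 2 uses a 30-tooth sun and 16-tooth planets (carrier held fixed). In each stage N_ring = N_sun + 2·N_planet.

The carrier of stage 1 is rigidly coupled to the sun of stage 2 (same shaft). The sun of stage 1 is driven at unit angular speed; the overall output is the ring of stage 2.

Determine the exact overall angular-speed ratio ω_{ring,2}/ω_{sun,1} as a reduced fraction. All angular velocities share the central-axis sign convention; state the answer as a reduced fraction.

-555/3782

Stage 1: N_ring = 37 + 2·24 = 85
Stage 1: 37(ω_s−ω_c) = −85(ω_r−ω_c),  ω_r=0, ω_s=1
Stage 1: 37(1−ω_c) = −85(0−ω_c)  ⇒  122ω_c = 37  ⇒  ω_c = 37/122
  ⇒ ω_c¹/ω_s¹ = 37/122
Stage 2: N_ring = 30 + 2·16 = 62
Stage 2: 30(ω_s−ω_c) = −62(ω_r−ω_c),  ω_c=0, ω_s=1
Stage 2: ω_r = 0 − (30/62)(1−0) = -15/31
  ⇒ ω_r²/ω_s² = -15/31
Coupling ω_s² = ω_c¹ ⇒ overall = 37/122 × -15/31 = -555/3782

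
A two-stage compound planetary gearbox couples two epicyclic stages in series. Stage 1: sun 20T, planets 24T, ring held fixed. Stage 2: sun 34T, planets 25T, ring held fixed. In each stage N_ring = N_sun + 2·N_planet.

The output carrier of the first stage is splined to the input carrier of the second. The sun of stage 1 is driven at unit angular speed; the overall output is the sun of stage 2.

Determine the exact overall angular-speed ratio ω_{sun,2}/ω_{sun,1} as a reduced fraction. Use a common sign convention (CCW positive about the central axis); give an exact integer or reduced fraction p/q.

295/374

Stage 1: N_ring = 20 + 2·24 = 68
Stage 1: 20(ω_s−ω_c) = −68(ω_r−ω_c),  ω_r=0, ω_s=1
Stage 1: 20(1−ω_c) = −68(0−ω_c)  ⇒  88ω_c = 20  ⇒  ω_c = 5/22
  ⇒ ω_c¹/ω_s¹ = 5/22
Stage 2: N_ring = 34 + 2·25 = 84
Stage 2: 34(ω_s−ω_c) = −84(ω_r−ω_c),  ω_r=0, ω_c=1
Stage 2: ω_s = 1 − (84/34)(0−1) = 59/17
  ⇒ ω_s²/ω_c² = 59/17
Coupling ω_c² = ω_c¹ ⇒ overall = 5/22 × 59/17 = 295/374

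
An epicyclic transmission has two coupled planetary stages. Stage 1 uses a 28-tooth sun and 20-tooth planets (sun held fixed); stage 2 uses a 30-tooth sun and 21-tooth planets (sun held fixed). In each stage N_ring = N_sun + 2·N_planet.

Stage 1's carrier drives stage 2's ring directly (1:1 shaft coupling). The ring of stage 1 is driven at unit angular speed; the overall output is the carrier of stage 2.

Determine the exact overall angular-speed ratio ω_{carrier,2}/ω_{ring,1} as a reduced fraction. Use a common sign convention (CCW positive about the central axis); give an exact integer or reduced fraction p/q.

Stage 1: N_ring = 28 + 2·20 = 68
Stage 1: 28(ω_s−ω_c) = −68(ω_r−ω_c),  ω_s=0, ω_r=1
Stage 1: 28(0−ω_c) = −68(1−ω_c)  ⇒  96ω_c = 68  ⇒  ω_c = 17/24
  ⇒ ω_c¹/ω_r¹ = 17/24
Stage 2: N_ring = 30 + 2·21 = 72
Stage 2: 30(ω_s−ω_c) = −72(ω_r−ω_c),  ω_s=0, ω_r=1
Stage 2: 30(0−ω_c) = −72(1−ω_c)  ⇒  102ω_c = 72  ⇒  ω_c = 12/17
  ⇒ ω_c²/ω_r² = 12/17
Coupling ω_r² = ω_c¹ ⇒ overall = 17/24 × 12/17 = 1/2

1/2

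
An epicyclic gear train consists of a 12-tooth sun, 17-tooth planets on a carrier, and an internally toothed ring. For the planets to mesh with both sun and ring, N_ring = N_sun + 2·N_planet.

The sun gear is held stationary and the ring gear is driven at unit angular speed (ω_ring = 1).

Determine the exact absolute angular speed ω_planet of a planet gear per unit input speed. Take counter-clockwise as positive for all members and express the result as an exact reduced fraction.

23/17

N_ring = 12 + 2·17 = 46
12(ω_s−ω_c) = −46(ω_r−ω_c),  ω_s=0, ω_r=1
12(0−ω_c) = −46(1−ω_c)  ⇒  58ω_c = 46  ⇒  ω_c = 23/29
sun–planet: 12·(0−23/29) = −17·(ω_p−ω_c)  ⇒  ω_p−ω_c = −(12/17)·(-23/29) = 276/493
ω_p = 23/29 + 276/493 = 23/17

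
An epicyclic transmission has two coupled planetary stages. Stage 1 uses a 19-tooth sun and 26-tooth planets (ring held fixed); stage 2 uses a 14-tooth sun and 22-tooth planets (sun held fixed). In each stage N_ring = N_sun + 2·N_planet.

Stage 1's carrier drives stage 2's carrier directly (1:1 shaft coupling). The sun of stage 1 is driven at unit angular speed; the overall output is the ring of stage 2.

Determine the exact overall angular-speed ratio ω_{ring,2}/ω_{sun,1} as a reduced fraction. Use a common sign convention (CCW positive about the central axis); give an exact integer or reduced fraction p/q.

Stage 1: N_ring = 19 + 2·26 = 71
Stage 1: 19(ω_s−ω_c) = −71(ω_r−ω_c),  ω_r=0, ω_s=1
Stage 1: 19(1−ω_c) = −71(0−ω_c)  ⇒  90ω_c = 19  ⇒  ω_c = 19/90
  ⇒ ω_c¹/ω_s¹ = 19/90
Stage 2: N_ring = 14 + 2·22 = 58
Stage 2: 14(ω_s−ω_c) = −58(ω_r−ω_c),  ω_s=0, ω_c=1
Stage 2: ω_r = 1 − (14/58)(0−1) = 36/29
  ⇒ ω_r²/ω_c² = 36/29
Coupling ω_c² = ω_c¹ ⇒ overall = 19/90 × 36/29 = 38/145

38/145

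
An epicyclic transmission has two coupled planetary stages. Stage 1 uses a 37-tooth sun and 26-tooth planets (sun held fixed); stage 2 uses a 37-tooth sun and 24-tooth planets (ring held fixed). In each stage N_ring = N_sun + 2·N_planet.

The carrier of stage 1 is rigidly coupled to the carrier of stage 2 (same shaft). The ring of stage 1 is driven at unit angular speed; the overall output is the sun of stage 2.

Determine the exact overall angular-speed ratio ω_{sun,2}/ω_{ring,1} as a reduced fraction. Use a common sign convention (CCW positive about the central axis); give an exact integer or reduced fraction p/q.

Stage 1: N_ring = 37 + 2·26 = 89
Stage 1: 37(ω_s−ω_c) = −89(ω_r−ω_c),  ω_s=0, ω_r=1
Stage 1: 37(0−ω_c) = −89(1−ω_c)  ⇒  126ω_c = 89  ⇒  ω_c = 89/126
  ⇒ ω_c¹/ω_r¹ = 89/126
Stage 2: N_ring = 37 + 2·24 = 85
Stage 2: 37(ω_s−ω_c) = −85(ω_r−ω_c),  ω_r=0, ω_c=1
Stage 2: ω_s = 1 − (85/37)(0−1) = 122/37
  ⇒ ω_s²/ω_c² = 122/37
Coupling ω_c² = ω_c¹ ⇒ overall = 89/126 × 122/37 = 5429/2331

5429/2331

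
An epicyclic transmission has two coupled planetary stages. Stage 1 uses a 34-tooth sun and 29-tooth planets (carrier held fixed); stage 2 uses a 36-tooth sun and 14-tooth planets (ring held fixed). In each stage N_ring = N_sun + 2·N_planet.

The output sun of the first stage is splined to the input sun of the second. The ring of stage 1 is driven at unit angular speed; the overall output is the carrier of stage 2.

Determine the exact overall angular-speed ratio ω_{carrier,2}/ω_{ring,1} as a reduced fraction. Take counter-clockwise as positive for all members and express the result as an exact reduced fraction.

-414/425

Stage 1: N_ring = 34 + 2·29 = 92
Stage 1: 34(ω_s−ω_c) = −92(ω_r−ω_c),  ω_c=0, ω_r=1
Stage 1: ω_s = 0 − (92/34)(1−0) = -46/17
  ⇒ ω_s¹/ω_r¹ = -46/17
Stage 2: N_ring = 36 + 2·14 = 64
Stage 2: 36(ω_s−ω_c) = −64(ω_r−ω_c),  ω_r=0, ω_s=1
Stage 2: 36(1−ω_c) = −64(0−ω_c)  ⇒  100ω_c = 36  ⇒  ω_c = 9/25
  ⇒ ω_c²/ω_s² = 9/25
Coupling ω_s² = ω_s¹ ⇒ overall = -46/17 × 9/25 = -414/425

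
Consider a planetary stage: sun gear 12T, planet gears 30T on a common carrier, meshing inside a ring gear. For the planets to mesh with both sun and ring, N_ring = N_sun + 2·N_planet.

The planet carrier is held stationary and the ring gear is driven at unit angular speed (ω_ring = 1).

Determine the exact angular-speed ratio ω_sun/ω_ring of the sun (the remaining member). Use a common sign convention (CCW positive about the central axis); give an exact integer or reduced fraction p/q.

-6

N_ring = 12 + 2·30 = 72
12(ω_s−ω_c) = −72(ω_r−ω_c),  ω_c=0, ω_r=1
ω_s = 0 − (72/12)(1−0) = -6
ω_s/ω_r = -6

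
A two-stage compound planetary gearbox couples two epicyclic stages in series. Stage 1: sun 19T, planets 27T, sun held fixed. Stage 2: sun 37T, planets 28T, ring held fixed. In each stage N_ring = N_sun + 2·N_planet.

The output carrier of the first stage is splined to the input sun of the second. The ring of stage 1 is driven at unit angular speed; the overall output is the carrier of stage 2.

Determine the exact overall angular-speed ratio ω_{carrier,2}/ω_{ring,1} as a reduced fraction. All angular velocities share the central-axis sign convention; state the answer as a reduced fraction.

2701/11960

Stage 1: N_ring = 19 + 2·27 = 73
Stage 1: 19(ω_s−ω_c) = −73(ω_r−ω_c),  ω_s=0, ω_r=1
Stage 1: 19(0−ω_c) = −73(1−ω_c)  ⇒  92ω_c = 73  ⇒  ω_c = 73/92
  ⇒ ω_c¹/ω_r¹ = 73/92
Stage 2: N_ring = 37 + 2·28 = 93
Stage 2: 37(ω_s−ω_c) = −93(ω_r−ω_c),  ω_r=0, ω_s=1
Stage 2: 37(1−ω_c) = −93(0−ω_c)  ⇒  130ω_c = 37  ⇒  ω_c = 37/130
  ⇒ ω_c²/ω_s² = 37/130
Coupling ω_s² = ω_c¹ ⇒ overall = 73/92 × 37/130 = 2701/11960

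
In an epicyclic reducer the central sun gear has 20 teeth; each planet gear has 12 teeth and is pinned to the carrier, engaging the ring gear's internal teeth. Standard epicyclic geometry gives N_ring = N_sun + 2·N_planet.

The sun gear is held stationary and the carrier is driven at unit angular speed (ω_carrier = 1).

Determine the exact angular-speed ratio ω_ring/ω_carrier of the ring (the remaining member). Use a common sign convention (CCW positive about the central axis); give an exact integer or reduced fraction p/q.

16/11

N_ring = 20 + 2·12 = 44
20(ω_s−ω_c) = −44(ω_r−ω_c),  ω_s=0, ω_c=1
ω_r = 1 − (20/44)(0−1) = 16/11
ω_r/ω_c = 16/11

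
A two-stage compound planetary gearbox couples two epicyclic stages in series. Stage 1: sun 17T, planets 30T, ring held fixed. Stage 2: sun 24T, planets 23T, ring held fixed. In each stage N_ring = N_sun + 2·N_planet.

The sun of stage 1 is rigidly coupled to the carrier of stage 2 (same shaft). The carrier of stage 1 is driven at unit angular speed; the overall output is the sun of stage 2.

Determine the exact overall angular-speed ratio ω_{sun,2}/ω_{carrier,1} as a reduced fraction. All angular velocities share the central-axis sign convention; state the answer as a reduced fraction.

2209/102

Stage 1: N_ring = 17 + 2·30 = 77
Stage 1: 17(ω_s−ω_c) = −77(ω_r−ω_c),  ω_r=0, ω_c=1
Stage 1: ω_s = 1 − (77/17)(0−1) = 94/17
  ⇒ ω_s¹/ω_c¹ = 94/17
Stage 2: N_ring = 24 + 2·23 = 70
Stage 2: 24(ω_s−ω_c) = −70(ω_r−ω_c),  ω_r=0, ω_c=1
Stage 2: ω_s = 1 − (70/24)(0−1) = 47/12
  ⇒ ω_s²/ω_c² = 47/12
Coupling ω_c² = ω_s¹ ⇒ overall = 94/17 × 47/12 = 2209/102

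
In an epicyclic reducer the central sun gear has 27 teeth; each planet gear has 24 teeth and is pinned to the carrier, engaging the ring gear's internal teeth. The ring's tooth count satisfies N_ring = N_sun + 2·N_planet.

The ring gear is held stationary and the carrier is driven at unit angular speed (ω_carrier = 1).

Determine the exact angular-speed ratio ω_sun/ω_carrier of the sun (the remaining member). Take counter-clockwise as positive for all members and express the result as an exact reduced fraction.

N_ring = 27 + 2·24 = 75
27(ω_s−ω_c) = −75(ω_r−ω_c),  ω_r=0, ω_c=1
ω_s = 1 − (75/27)(0−1) = 34/9
ω_s/ω_c = 34/9

34/9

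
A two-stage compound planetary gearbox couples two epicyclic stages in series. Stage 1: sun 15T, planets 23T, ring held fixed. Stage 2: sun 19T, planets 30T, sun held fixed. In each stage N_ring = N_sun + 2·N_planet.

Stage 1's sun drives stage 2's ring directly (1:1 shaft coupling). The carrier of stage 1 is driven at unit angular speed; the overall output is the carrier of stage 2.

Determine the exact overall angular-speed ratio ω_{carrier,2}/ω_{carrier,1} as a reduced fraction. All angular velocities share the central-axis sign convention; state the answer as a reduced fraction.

3002/735

Stage 1: N_ring = 15 + 2·23 = 61
Stage 1: 15(ω_s−ω_c) = −61(ω_r−ω_c),  ω_r=0, ω_c=1
Stage 1: ω_s = 1 − (61/15)(0−1) = 76/15
  ⇒ ω_s¹/ω_c¹ = 76/15
Stage 2: N_ring = 19 + 2·30 = 79
Stage 2: 19(ω_s−ω_c) = −79(ω_r−ω_c),  ω_s=0, ω_r=1
Stage 2: 19(0−ω_c) = −79(1−ω_c)  ⇒  98ω_c = 79  ⇒  ω_c = 79/98
  ⇒ ω_c²/ω_r² = 79/98
Coupling ω_r² = ω_s¹ ⇒ overall = 76/15 × 79/98 = 3002/735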